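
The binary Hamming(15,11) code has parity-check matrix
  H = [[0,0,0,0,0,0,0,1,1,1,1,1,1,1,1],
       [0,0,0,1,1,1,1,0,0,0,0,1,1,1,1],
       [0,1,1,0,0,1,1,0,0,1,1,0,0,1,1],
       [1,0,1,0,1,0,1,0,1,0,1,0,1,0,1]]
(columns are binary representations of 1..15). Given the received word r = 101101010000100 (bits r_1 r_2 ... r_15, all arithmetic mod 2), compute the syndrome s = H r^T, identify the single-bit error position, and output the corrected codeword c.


s = (0, 1, 0, 1)^T, error position = 5, corrected codeword c = 101111010000100

Compute s = H r^T mod 2 one row at a time:
  s_1 = 1 + 0 + 0 + 0 + 0 + 1 + 0 + 0 = 2 ≡ 0 (mod 2).
  s_2 = 1 + 0 + 1 + 0 + 0 + 1 + 0 + 0 = 3 ≡ 1 (mod 2).
  s_3 = 0 + 1 + 1 + 0 + 0 + 0 + 0 + 0 = 2 ≡ 0 (mod 2).
  s_4 = 1 + 1 + 0 + 0 + 0 + 0 + 1 + 0 = 3 ≡ 1 (mod 2).
s = (0, 1, 0, 1)^T — this equals column 5 of H (binary 0101), so error is at position 5.
Correct: flip bit 5 of r = 101101010000100 to get c = 101111010000100.


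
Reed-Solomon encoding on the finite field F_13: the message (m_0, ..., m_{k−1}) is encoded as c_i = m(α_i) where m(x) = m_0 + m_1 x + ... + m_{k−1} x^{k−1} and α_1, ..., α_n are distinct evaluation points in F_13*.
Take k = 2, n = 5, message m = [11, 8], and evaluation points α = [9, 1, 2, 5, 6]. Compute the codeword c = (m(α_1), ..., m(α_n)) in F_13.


c = [5, 6, 1, 12, 7]

Message polynomial: m(x) = 11 + 8·x (mod 13).
For each evaluation point α_i, compute m(α_i) mod 13:
  α_1 = 9: Horner steps 8 → 5, so m(9) = 5.
  α_2 = 1: Horner steps 8 → 6, so m(1) = 6.
  α_3 = 2: Horner steps 8 → 1, so m(2) = 1.
  α_4 = 5: Horner steps 8 → 12, so m(5) = 12.
  α_5 = 6: Horner steps 8 → 7, so m(6) = 7.
Codeword c = [5, 6, 1, 12, 7] ∈ F_13^5.


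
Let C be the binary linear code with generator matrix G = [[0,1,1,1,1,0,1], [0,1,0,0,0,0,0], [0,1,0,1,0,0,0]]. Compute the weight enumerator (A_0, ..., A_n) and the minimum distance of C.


Weight distribution: A_0 = 1, A_1 = 2, A_2 = 1, A_3 = 1, A_4 = 2, A_5 = 1. Minimum distance d = 1.

Enumerate all 2^3 = 8 messages m ∈ F_2^3.
For each, compute codeword c = mG in F_2^7, then tally its weight.
  m = 000 → c = 0000000, weight = 0.
  m = 100 → c = 0111101, weight = 5.
  m = 010 → c = 0100000, weight = 1.
  m = 110 → c = 0011101, weight = 4.
  m = 001 → c = 0101000, weight = 2.
  m = 101 → c = 0010101, weight = 3.
  m = 011 → c = 0001000, weight = 1.
  m = 111 → c = 0110101, weight = 4.
Tally weights:
  weight 0: 1 codewords.
  weight 1: 2 codewords.
  weight 2: 1 codewords.
  weight 3: 1 codewords.
  weight 4: 2 codewords.
  weight 5: 1 codewords.
Minimum distance d = smallest w > 0 with A_w > 0 = 1.
Sanity: Σ A_w = 8 = 2^3 = 8 ✓.


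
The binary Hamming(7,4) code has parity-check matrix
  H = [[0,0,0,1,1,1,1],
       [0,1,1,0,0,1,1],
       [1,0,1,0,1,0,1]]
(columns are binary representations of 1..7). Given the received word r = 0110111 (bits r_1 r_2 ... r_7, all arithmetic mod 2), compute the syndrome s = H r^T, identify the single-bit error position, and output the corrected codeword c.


s = (1, 0, 1)^T, error position = 5, corrected codeword c = 0110011

Compute s = H r^T mod 2 one row at a time:
  s_1 = 0 + 1 + 1 + 1 = 3 ≡ 1 (mod 2).
  s_2 = 1 + 1 + 1 + 1 = 4 ≡ 0 (mod 2).
  s_3 = 0 + 1 + 1 + 1 = 3 ≡ 1 (mod 2).
s = (1, 0, 1)^T — this equals column 5 of H (binary 101), so error is at position 5.
Correct: flip bit 5 of r = 0110111 to get c = 0110011.


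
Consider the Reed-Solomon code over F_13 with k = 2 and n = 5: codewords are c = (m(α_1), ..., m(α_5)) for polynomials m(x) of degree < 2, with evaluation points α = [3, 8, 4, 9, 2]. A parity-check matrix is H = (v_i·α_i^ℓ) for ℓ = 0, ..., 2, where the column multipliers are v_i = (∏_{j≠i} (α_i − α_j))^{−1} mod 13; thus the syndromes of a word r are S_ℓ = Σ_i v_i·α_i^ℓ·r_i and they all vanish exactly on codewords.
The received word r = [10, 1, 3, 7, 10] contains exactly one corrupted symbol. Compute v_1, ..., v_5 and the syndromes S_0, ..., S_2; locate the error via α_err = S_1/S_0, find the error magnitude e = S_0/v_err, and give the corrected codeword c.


S = (1, 2, 4), error at position 5, error magnitude e = 6, c = [10, 1, 3, 7, 4].

Step 1: column multipliers v_i = (∏_{j≠i}(α_i − α_j))^{−1} mod 13.
  i = 1 (α = 3): (3−8)(3−4)(3−9)(3−2) = (−5)·(−1)·(−6)·1 = −30 ≡ 9, so v_1 = 9^{−1} = 3 (mod 13).
  i = 2 (α = 8): (8−3)(8−4)(8−9)(8−2) = 5·4·(−1)·6 = −120 ≡ 10, so v_2 = 10^{−1} = 4 (mod 13).
  i = 3 (α = 4): (4−3)(4−8)(4−9)(4−2) = 1·(−4)·(−5)·2 = 40 ≡ 1, so v_3 = 1^{−1} = 1 (mod 13).
  i = 4 (α = 9): (9−3)(9−8)(9−4)(9−2) = 6·1·5·7 = 210 ≡ 2, so v_4 = 2^{−1} = 7 (mod 13).
  i = 5 (α = 2): (2−3)(2−8)(2−4)(2−9) = (−1)·(−6)·(−2)·(−7) = 84 ≡ 6, so v_5 = 6^{−1} = 11 (mod 13).
  v = [3, 4, 1, 7, 11].
Step 2: syndromes of r = [10, 1, 3, 7, 10] (all sums mod 13).
  S_0 = Σ v_i r_i = 3·10 + 4·1 + 1·3 + 7·7 + 11·10 = 196 ≡ 1.
  S_1 = Σ v_i α_i r_i = 3·3·10 + 4·8·1 + 1·4·3 + 7·9·7 + 11·2·10 = 795 ≡ 2.
  α_i^2 mod 13 = [9, 12, 3, 3, 4].
  S_2 = Σ v_i α_i^2 r_i = 3·9·10 + 4·12·1 + 1·3·3 + 7·3·7 + 11·4·10 = 914 ≡ 4.
  S = (1, 2, 4) ≠ 0, so r is not a codeword (an error is present).
Step 3: locate the error. For a single error e at position i, S_ℓ = v_i·e·α_i^ℓ, so α_err = S_1/S_0.
  S_0^{−1} = 1^{−1} = 1 (mod 13), so α_err = 2·1 = 2 ≡ 2 = α_5. Error position i = 5.
  Consistency check: S_2/S_1 = 4·7 = 28 ≡ 2 = α_err ✓ (single-error assumption holds).
Step 4: error magnitude e = S_0/v_5 = S_0·∏_{j≠5}(α_5 − α_j) = 1·6 = 6 ≡ 6 (mod 13).
Step 5: correct position 5: c_5 = r_5 − e = 10 − 6 ≡ 4 (mod 13). Hence c = [10, 1, 3, 7, 4].
  Check: interpolating c through the α_i gives m(x) = 5 + 6·x (degree < 2) with m(α_i) = c_i for every i, so c is indeed a codeword.


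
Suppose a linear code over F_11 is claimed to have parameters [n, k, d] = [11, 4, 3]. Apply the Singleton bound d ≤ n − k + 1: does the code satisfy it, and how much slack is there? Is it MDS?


Singleton RHS = n − k + 1 = 8, slack = 5, bound satisfied, not MDS.

Singleton bound: d ≤ n − k + 1.
Here n = 11, k = 4, so n − k + 1 = 8.
Given d = 3, check d ≤ 8: YES.
Slack = (n − k + 1) − d = 5.
The code is NOT MDS (slack = 5 > 0).
Description: the claimed parameters are [11, 4, 3]_11; such a code would be non-MDS.


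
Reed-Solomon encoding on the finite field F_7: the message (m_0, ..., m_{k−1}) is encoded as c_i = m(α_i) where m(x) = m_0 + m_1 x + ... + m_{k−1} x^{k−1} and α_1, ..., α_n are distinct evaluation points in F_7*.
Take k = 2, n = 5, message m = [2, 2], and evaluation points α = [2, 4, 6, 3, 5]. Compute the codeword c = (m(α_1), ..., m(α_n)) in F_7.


c = [6, 3, 0, 1, 5]

Message polynomial: m(x) = 2 + 2·x (mod 7).
For each evaluation point α_i, compute m(α_i) mod 7:
  α_1 = 2: Horner steps 2 → 6, so m(2) = 6.
  α_2 = 4: Horner steps 2 → 3, so m(4) = 3.
  α_3 = 6: Horner steps 2 → 0, so m(6) = 0.
  α_4 = 3: Horner steps 2 → 1, so m(3) = 1.
  α_5 = 5: Horner steps 2 → 5, so m(5) = 5.
Codeword c = [6, 3, 0, 1, 5] ∈ F_7^5.


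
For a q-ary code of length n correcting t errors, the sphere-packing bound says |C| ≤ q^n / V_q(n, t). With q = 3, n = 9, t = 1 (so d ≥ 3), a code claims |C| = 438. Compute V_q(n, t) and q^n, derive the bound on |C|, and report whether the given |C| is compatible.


V_q(n, t) = 19, q^n = 19683, Hamming bound = 1035, |C| = 438 ≤ bound (satisfied).

Step 1: Compute V_q(n, t) = Σ_{j=0}^1 C(n, j) (q−1)^j.
  j = 0: C(9,0)·(2)^0 = 1·1 = 1.
  j = 1: C(9,1)·(2)^1 = 9·2 = 18.
  V_q(n, t) = 1 + 18 = 19.
Step 2: q^n = 3^9 = 19683.
Step 3: Hamming bound ⌊q^n / V_q(n,t)⌋ = ⌊19683/19⌋ = 1035.
Step 4: Compare |C| = 438 to 1035: satisfied.
The claimed |C| lies below the Hamming bound.


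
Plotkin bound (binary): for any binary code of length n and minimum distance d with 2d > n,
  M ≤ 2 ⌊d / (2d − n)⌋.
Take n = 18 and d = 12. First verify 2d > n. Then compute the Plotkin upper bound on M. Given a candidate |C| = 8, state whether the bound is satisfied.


Plotkin bound M ≤ 4; given |C| = 8 > bound (violated).

Check applicability: 2d = 24, n = 18.
2d − n = 6 > 0, so Plotkin applies.
Compute d/(2d−n) = 12/6 ≈ 2.0000.
⌊d/(2d−n)⌋ = 2.
Plotkin bound: M ≤ 2·2 = 4.
Given |C| = 8, check: VIOLATED.
This |C| is above the Plotkin bound, so no binary code with n = 18, d = 12 and 8 codewords exists.


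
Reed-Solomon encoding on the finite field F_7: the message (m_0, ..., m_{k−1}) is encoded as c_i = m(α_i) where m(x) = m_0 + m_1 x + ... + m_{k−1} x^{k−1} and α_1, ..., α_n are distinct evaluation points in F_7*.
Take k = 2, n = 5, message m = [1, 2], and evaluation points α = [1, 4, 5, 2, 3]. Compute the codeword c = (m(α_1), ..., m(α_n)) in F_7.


c = [3, 2, 4, 5, 0]

Message polynomial: m(x) = 1 + 2·x (mod 7).
For each evaluation point α_i, compute m(α_i) mod 7:
  α_1 = 1: Horner steps 2 → 3, so m(1) = 3.
  α_2 = 4: Horner steps 2 → 2, so m(4) = 2.
  α_3 = 5: Horner steps 2 → 4, so m(5) = 4.
  α_4 = 2: Horner steps 2 → 5, so m(2) = 5.
  α_5 = 3: Horner steps 2 → 0, so m(3) = 0.
Codeword c = [3, 2, 4, 5, 0] ∈ F_7^5.


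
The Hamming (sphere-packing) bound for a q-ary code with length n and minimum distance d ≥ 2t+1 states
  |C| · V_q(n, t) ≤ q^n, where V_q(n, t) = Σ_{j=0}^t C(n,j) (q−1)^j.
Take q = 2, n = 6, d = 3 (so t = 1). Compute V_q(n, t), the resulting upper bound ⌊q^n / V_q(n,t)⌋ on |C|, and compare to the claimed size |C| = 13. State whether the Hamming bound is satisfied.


V_q(n, t) = 7, q^n = 64, Hamming bound = 9, |C| = 13 > bound (violated).

Step 1: Compute V_q(n, t) = Σ_{j=0}^1 C(n, j) (q−1)^j.
  j = 0: C(6,0)·(1)^0 = 1·1 = 1.
  j = 1: C(6,1)·(1)^1 = 6·1 = 6.
  V_q(n, t) = 1 + 6 = 7.
Step 2: q^n = 2^6 = 64.
Step 3: Hamming bound ⌊q^n / V_q(n,t)⌋ = ⌊64/7⌋ = 9.
Step 4: Compare |C| = 13 to 9: violated.
The claimed |C| lies above the Hamming bound, so no 2-ary code of length 6 with d ≥ 3 can have 13 codewords.


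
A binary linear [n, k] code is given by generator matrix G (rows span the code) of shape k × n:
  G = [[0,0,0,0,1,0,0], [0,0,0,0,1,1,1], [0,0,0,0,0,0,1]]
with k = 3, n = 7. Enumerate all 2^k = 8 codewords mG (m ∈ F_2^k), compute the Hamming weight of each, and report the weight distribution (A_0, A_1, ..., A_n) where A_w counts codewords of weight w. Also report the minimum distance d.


Weight distribution: A_0 = 1, A_1 = 3, A_2 = 3, A_3 = 1. Minimum distance d = 1.

Enumerate all 2^3 = 8 messages m ∈ F_2^3.
For each, compute codeword c = mG in F_2^7, then tally its weight.
  m = 000 → c = 0000000, weight = 0.
  m = 100 → c = 0000100, weight = 1.
  m = 010 → c = 0000111, weight = 3.
  m = 110 → c = 0000011, weight = 2.
  m = 001 → c = 0000001, weight = 1.
  m = 101 → c = 0000101, weight = 2.
  m = 011 → c = 0000110, weight = 2.
  m = 111 → c = 0000010, weight = 1.
Tally weights:
  weight 0: 1 codewords.
  weight 1: 3 codewords.
  weight 2: 3 codewords.
  weight 3: 1 codewords.
Minimum distance d = smallest w > 0 with A_w > 0 = 1.
Sanity: Σ A_w = 8 = 2^3 = 8 ✓.


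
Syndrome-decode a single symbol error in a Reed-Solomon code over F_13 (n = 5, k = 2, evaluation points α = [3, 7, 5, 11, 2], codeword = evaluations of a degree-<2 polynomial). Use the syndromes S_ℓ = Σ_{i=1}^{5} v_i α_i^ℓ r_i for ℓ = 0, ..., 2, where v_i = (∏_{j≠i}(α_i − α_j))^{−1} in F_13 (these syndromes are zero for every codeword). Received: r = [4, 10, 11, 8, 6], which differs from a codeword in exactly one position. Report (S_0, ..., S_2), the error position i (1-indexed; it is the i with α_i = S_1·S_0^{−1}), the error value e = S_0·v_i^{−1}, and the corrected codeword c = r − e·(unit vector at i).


S = (5, 2, 6), error at position 1, error magnitude e = 5, c = [12, 10, 11, 8, 6].

Step 1: column multipliers v_i = (∏_{j≠i}(α_i − α_j))^{−1} mod 13.
  i = 1 (α = 3): (3−7)(3−5)(3−11)(3−2) = (−4)·(−2)·(−8)·1 = −64 ≡ 1, so v_1 = 1^{−1} = 1 (mod 13).
  i = 2 (α = 7): (7−3)(7−5)(7−11)(7−2) = 4·2·(−4)·5 = −160 ≡ 9, so v_2 = 9^{−1} = 3 (mod 13).
  i = 3 (α = 5): (5−3)(5−7)(5−11)(5−2) = 2·(−2)·(−6)·3 = 72 ≡ 7, so v_3 = 7^{−1} = 2 (mod 13).
  i = 4 (α = 11): (11−3)(11−7)(11−5)(11−2) = 8·4·6·9 = 1728 ≡ 12, so v_4 = 12^{−1} = 12 (mod 13).
  i = 5 (α = 2): (2−3)(2−7)(2−5)(2−11) = (−1)·(−5)·(−3)·(−9) = 135 ≡ 5, so v_5 = 5^{−1} = 8 (mod 13).
  v = [1, 3, 2, 12, 8].
Step 2: syndromes of r = [4, 10, 11, 8, 6] (all sums mod 13).
  S_0 = Σ v_i r_i = 1·4 + 3·10 + 2·11 + 12·8 + 8·6 = 200 ≡ 5.
  S_1 = Σ v_i α_i r_i = 1·3·4 + 3·7·10 + 2·5·11 + 12·11·8 + 8·2·6 = 1484 ≡ 2.
  α_i^2 mod 13 = [9, 10, 12, 4, 4].
  S_2 = Σ v_i α_i^2 r_i = 1·9·4 + 3·10·10 + 2·12·11 + 12·4·8 + 8·4·6 = 1176 ≡ 6.
  S = (5, 2, 6) ≠ 0, so r is not a codeword (an error is present).
Step 3: locate the error. For a single error e at position i, S_ℓ = v_i·e·α_i^ℓ, so α_err = S_1/S_0.
  S_0^{−1} = 5^{−1} = 8 (mod 13), so α_err = 2·8 = 16 ≡ 3 = α_1. Error position i = 1.
  Consistency check: S_2/S_1 = 6·7 = 42 ≡ 3 = α_err ✓ (single-error assumption holds).
Step 4: error magnitude e = S_0/v_1 = S_0·∏_{j≠1}(α_1 − α_j) = 5·1 = 5 ≡ 5 (mod 13).
Step 5: correct position 1: c_1 = r_1 − e = 4 − 5 ≡ 12 (mod 13). Hence c = [12, 10, 11, 8, 6].
  Check: interpolating c through the α_i gives m(x) = 7 + 6·x (degree < 2) with m(α_i) = c_i for every i, so c is indeed a codeword.


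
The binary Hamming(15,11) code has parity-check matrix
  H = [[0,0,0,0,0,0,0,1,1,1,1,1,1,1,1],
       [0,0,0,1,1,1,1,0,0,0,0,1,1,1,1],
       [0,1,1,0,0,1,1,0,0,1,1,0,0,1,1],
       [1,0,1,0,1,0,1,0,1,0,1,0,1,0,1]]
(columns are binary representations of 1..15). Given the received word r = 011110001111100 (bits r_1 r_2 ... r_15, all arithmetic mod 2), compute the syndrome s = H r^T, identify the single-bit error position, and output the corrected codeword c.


s = (1, 0, 0, 1)^T, error position = 9, corrected codeword c = 011110000111100

Compute s = H r^T mod 2 one row at a time:
  s_1 = 0 + 1 + 1 + 1 + 1 + 1 + 0 + 0 = 5 ≡ 1 (mod 2).
  s_2 = 1 + 1 + 0 + 0 + 1 + 1 + 0 + 0 = 4 ≡ 0 (mod 2).
  s_3 = 1 + 1 + 0 + 0 + 1 + 1 + 0 + 0 = 4 ≡ 0 (mod 2).
  s_4 = 0 + 1 + 1 + 0 + 1 + 1 + 1 + 0 = 5 ≡ 1 (mod 2).
s = (1, 0, 0, 1)^T — this equals column 9 of H (binary 1001), so error is at position 9.
Correct: flip bit 9 of r = 011110001111100 to get c = 011110000111100.


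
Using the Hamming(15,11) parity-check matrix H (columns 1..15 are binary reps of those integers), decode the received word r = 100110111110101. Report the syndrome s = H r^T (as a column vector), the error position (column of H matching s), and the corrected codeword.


s = (0, 1, 0, 1)^T, error position = 5, corrected codeword c = 100100111110101

Compute s = H r^T mod 2 one row at a time:
  s_1 = 1 + 1 + 1 + 1 + 0 + 1 + 0 + 1 = 6 ≡ 0 (mod 2).
  s_2 = 1 + 1 + 0 + 1 + 0 + 1 + 0 + 1 = 5 ≡ 1 (mod 2).
  s_3 = 0 + 0 + 0 + 1 + 1 + 1 + 0 + 1 = 4 ≡ 0 (mod 2).
  s_4 = 1 + 0 + 1 + 1 + 1 + 1 + 1 + 1 = 7 ≡ 1 (mod 2).
s = (0, 1, 0, 1)^T — this equals column 5 of H (binary 0101), so error is at position 5.
Correct: flip bit 5 of r = 100110111110101 to get c = 100100111110101.


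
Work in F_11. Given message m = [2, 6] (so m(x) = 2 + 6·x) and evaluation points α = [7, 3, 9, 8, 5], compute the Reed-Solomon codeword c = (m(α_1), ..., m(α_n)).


c = [0, 9, 1, 6, 10]

Message polynomial: m(x) = 2 + 6·x (mod 11).
For each evaluation point α_i, compute m(α_i) mod 11:
  α_1 = 7: Horner steps 6 → 0, so m(7) = 0.
  α_2 = 3: Horner steps 6 → 9, so m(3) = 9.
  α_3 = 9: Horner steps 6 → 1, so m(9) = 1.
  α_4 = 8: Horner steps 6 → 6, so m(8) = 6.
  α_5 = 5: Horner steps 6 → 10, so m(5) = 10.
Codeword c = [0, 9, 1, 6, 10] ∈ F_11^5.


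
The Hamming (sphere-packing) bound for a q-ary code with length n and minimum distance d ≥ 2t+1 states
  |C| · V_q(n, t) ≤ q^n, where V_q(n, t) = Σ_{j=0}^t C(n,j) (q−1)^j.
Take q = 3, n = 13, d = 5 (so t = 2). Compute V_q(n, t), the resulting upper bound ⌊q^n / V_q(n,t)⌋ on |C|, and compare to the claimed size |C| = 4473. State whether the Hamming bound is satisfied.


V_q(n, t) = 339, q^n = 1594323, Hamming bound = 4703, |C| = 4473 ≤ bound (satisfied).

Step 1: Compute V_q(n, t) = Σ_{j=0}^2 C(n, j) (q−1)^j.
  j = 0: C(13,0)·(2)^0 = 1·1 = 1.
  j = 1: C(13,1)·(2)^1 = 13·2 = 26.
  j = 2: C(13,2)·(2)^2 = 78·4 = 312.
  V_q(n, t) = 1 + 26 + 312 = 339.
Step 2: q^n = 3^13 = 1594323.
Step 3: Hamming bound ⌊q^n / V_q(n,t)⌋ = ⌊1594323/339⌋ = 4703.
Step 4: Compare |C| = 4473 to 4703: satisfied.
The claimed |C| lies below the Hamming bound.


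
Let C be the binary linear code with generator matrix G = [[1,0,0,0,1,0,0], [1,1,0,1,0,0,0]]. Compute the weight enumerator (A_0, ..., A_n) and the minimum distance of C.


Weight distribution: A_0 = 1, A_2 = 1, A_3 = 2. Minimum distance d = 2.

Enumerate all 2^2 = 4 messages m ∈ F_2^2.
For each, compute codeword c = mG in F_2^7, then tally its weight.
  m = 00 → c = 0000000, weight = 0.
  m = 10 → c = 1000100, weight = 2.
  m = 01 → c = 1101000, weight = 3.
  m = 11 → c = 0101100, weight = 3.
Tally weights:
  weight 0: 1 codewords.
  weight 2: 1 codewords.
  weight 3: 2 codewords.
Minimum distance d = smallest w > 0 with A_w > 0 = 2.
Sanity: Σ A_w = 4 = 2^2 = 4 ✓.


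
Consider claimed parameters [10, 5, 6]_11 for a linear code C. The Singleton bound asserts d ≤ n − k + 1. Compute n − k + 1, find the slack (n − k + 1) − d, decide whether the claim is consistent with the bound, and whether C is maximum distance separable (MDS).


Singleton RHS = n − k + 1 = 6, slack = 0, bound satisfied, MDS.

Singleton bound: d ≤ n − k + 1.
Here n = 10, k = 5, so n − k + 1 = 6.
Given d = 6, check d ≤ 6: YES.
Slack = (n − k + 1) − d = 0.
The code is MDS (slack = 0).
Description: the claimed parameters are [10, 5, 6]_11; such a code would be MDS (meets Singleton bound).


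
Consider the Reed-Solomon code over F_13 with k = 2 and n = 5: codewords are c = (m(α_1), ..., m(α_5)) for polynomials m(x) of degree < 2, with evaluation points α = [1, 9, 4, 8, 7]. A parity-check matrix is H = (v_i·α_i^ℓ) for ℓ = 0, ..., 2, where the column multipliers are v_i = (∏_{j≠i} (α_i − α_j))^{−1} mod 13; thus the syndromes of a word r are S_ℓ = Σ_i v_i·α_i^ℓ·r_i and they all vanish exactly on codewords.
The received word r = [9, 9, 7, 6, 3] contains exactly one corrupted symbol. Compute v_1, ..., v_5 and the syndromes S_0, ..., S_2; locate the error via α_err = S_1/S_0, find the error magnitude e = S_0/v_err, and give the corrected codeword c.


S = (9, 9, 9), error at position 1, error magnitude e = 11, c = [11, 9, 7, 6, 3].

Step 1: column multipliers v_i = (∏_{j≠i}(α_i − α_j))^{−1} mod 13.
  i = 1 (α = 1): (1−9)(1−4)(1−8)(1−7) = (−8)·(−3)·(−7)·(−6) = 1008 ≡ 7, so v_1 = 7^{−1} = 2 (mod 13).
  i = 2 (α = 9): (9−1)(9−4)(9−8)(9−7) = 8·5·1·2 = 80 ≡ 2, so v_2 = 2^{−1} = 7 (mod 13).
  i = 3 (α = 4): (4−1)(4−9)(4−8)(4−7) = 3·(−5)·(−4)·(−3) = −180 ≡ 2, so v_3 = 2^{−1} = 7 (mod 13).
  i = 4 (α = 8): (8−1)(8−9)(8−4)(8−7) = 7·(−1)·4·1 = −28 ≡ 11, so v_4 = 11^{−1} = 6 (mod 13).
  i = 5 (α = 7): (7−1)(7−9)(7−4)(7−8) = 6·(−2)·3·(−1) = 36 ≡ 10, so v_5 = 10^{−1} = 4 (mod 13).
  v = [2, 7, 7, 6, 4].
Step 2: syndromes of r = [9, 9, 7, 6, 3] (all sums mod 13).
  S_0 = Σ v_i r_i = 2·9 + 7·9 + 7·7 + 6·6 + 4·3 = 178 ≡ 9.
  S_1 = Σ v_i α_i r_i = 2·1·9 + 7·9·9 + 7·4·7 + 6·8·6 + 4·7·3 = 1153 ≡ 9.
  α_i^2 mod 13 = [1, 3, 3, 12, 10].
  S_2 = Σ v_i α_i^2 r_i = 2·1·9 + 7·3·9 + 7·3·7 + 6·12·6 + 4·10·3 = 906 ≡ 9.
  S = (9, 9, 9) ≠ 0, so r is not a codeword (an error is present).
Step 3: locate the error. For a single error e at position i, S_ℓ = v_i·e·α_i^ℓ, so α_err = S_1/S_0.
  S_0^{−1} = 9^{−1} = 3 (mod 13), so α_err = 9·3 = 27 ≡ 1 = α_1. Error position i = 1.
  Consistency check: S_2/S_1 = 9·3 = 27 ≡ 1 = α_err ✓ (single-error assumption holds).
Step 4: error magnitude e = S_0/v_1 = S_0·∏_{j≠1}(α_1 − α_j) = 9·7 = 63 ≡ 11 (mod 13).
Step 5: correct position 1: c_1 = r_1 − e = 9 − 11 ≡ 11 (mod 13). Hence c = [11, 9, 7, 6, 3].
  Check: interpolating c through the α_i gives m(x) = 8 + 3·x (degree < 2) with m(α_i) = c_i for every i, so c is indeed a codeword.


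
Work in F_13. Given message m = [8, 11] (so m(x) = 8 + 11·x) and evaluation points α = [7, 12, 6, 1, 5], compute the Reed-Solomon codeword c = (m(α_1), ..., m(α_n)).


c = [7, 10, 9, 6, 11]

Message polynomial: m(x) = 8 + 11·x (mod 13).
For each evaluation point α_i, compute m(α_i) mod 13:
  α_1 = 7: Horner steps 11 → 7, so m(7) = 7.
  α_2 = 12: Horner steps 11 → 10, so m(12) = 10.
  α_3 = 6: Horner steps 11 → 9, so m(6) = 9.
  α_4 = 1: Horner steps 11 → 6, so m(1) = 6.
  α_5 = 5: Horner steps 11 → 11, so m(5) = 11.
Codeword c = [7, 10, 9, 6, 11] ∈ F_13^5.


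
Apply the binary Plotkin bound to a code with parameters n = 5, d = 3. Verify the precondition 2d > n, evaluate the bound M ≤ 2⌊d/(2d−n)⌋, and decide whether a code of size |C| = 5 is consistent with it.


Plotkin bound M ≤ 6; given |C| = 5 ≤ bound (satisfied).

Check applicability: 2d = 6, n = 5.
2d − n = 1 > 0, so Plotkin applies.
Compute d/(2d−n) = 3/1 ≈ 3.0000.
⌊d/(2d−n)⌋ = 3.
Plotkin bound: M ≤ 2·3 = 6.
Given |C| = 5, check: satisfied.
This |C| is below the Plotkin bound.


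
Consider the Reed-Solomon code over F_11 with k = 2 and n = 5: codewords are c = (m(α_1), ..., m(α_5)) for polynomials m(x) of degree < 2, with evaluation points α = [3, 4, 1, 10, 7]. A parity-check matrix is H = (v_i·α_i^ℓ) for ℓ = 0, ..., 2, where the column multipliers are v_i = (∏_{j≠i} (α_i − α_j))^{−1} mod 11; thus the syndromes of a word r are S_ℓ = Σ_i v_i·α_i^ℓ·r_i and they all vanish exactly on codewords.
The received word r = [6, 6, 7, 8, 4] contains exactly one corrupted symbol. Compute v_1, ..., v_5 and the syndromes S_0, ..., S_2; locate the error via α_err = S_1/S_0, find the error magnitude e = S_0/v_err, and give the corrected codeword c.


S = (5, 9, 3), error at position 2, error magnitude e = 6, c = [6, 0, 7, 8, 4].

Step 1: column multipliers v_i = (∏_{j≠i}(α_i − α_j))^{−1} mod 11.
  i = 1 (α = 3): (3−4)(3−1)(3−10)(3−7) = (−1)·2·(−7)·(−4) = −56 ≡ 10, so v_1 = 10^{−1} = 10 (mod 11).
  i = 2 (α = 4): (4−3)(4−1)(4−10)(4−7) = 1·3·(−6)·(−3) = 54 ≡ 10, so v_2 = 10^{−1} = 10 (mod 11).
  i = 3 (α = 1): (1−3)(1−4)(1−10)(1−7) = (−2)·(−3)·(−9)·(−6) = 324 ≡ 5, so v_3 = 5^{−1} = 9 (mod 11).
  i = 4 (α = 10): (10−3)(10−4)(10−1)(10−7) = 7·6·9·3 = 1134 ≡ 1, so v_4 = 1^{−1} = 1 (mod 11).
  i = 5 (α = 7): (7−3)(7−4)(7−1)(7−10) = 4·3·6·(−3) = −216 ≡ 4, so v_5 = 4^{−1} = 3 (mod 11).
  v = [10, 10, 9, 1, 3].
Step 2: syndromes of r = [6, 6, 7, 8, 4] (all sums mod 11).
  S_0 = Σ v_i r_i = 10·6 + 10·6 + 9·7 + 1·8 + 3·4 = 203 ≡ 5.
  S_1 = Σ v_i α_i r_i = 10·3·6 + 10·4·6 + 9·1·7 + 1·10·8 + 3·7·4 = 647 ≡ 9.
  α_i^2 mod 11 = [9, 5, 1, 1, 5].
  S_2 = Σ v_i α_i^2 r_i = 10·9·6 + 10·5·6 + 9·1·7 + 1·1·8 + 3·5·4 = 971 ≡ 3.
  S = (5, 9, 3) ≠ 0, so r is not a codeword (an error is present).
Step 3: locate the error. For a single error e at position i, S_ℓ = v_i·e·α_i^ℓ, so α_err = S_1/S_0.
  S_0^{−1} = 5^{−1} = 9 (mod 11), so α_err = 9·9 = 81 ≡ 4 = α_2. Error position i = 2.
  Consistency check: S_2/S_1 = 3·5 = 15 ≡ 4 = α_err ✓ (single-error assumption holds).
Step 4: error magnitude e = S_0/v_2 = S_0·∏_{j≠2}(α_2 − α_j) = 5·10 = 50 ≡ 6 (mod 11).
Step 5: correct position 2: c_2 = r_2 − e = 6 − 6 ≡ 0 (mod 11). Hence c = [6, 0, 7, 8, 4].
  Check: interpolating c through the α_i gives m(x) = 2 + 5·x (degree < 2) with m(α_i) = c_i for every i, so c is indeed a codeword.


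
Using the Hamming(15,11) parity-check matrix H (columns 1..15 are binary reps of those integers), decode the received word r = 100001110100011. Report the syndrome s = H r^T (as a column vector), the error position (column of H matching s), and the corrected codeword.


s = (0, 0, 1, 1)^T, error position = 3, corrected codeword c = 101001110100011

Compute s = H r^T mod 2 one row at a time:
  s_1 = 1 + 0 + 1 + 0 + 0 + 0 + 1 + 1 = 4 ≡ 0 (mod 2).
  s_2 = 0 + 0 + 1 + 1 + 0 + 0 + 1 + 1 = 4 ≡ 0 (mod 2).
  s_3 = 0 + 0 + 1 + 1 + 1 + 0 + 1 + 1 = 5 ≡ 1 (mod 2).
  s_4 = 1 + 0 + 0 + 1 + 0 + 0 + 0 + 1 = 3 ≡ 1 (mod 2).
s = (0, 0, 1, 1)^T — this equals column 3 of H (binary 0011), so error is at position 3.
Correct: flip bit 3 of r = 100001110100011 to get c = 101001110100011.


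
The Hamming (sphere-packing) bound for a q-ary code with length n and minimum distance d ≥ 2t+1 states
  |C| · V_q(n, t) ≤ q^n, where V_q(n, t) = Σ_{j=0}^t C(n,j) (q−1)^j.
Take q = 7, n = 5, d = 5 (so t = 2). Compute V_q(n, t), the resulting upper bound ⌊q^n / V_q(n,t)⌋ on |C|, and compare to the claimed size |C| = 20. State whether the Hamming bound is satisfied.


V_q(n, t) = 391, q^n = 16807, Hamming bound = 42, |C| = 20 ≤ bound (satisfied).

Step 1: Compute V_q(n, t) = Σ_{j=0}^2 C(n, j) (q−1)^j.
  j = 0: C(5,0)·(6)^0 = 1·1 = 1.
  j = 1: C(5,1)·(6)^1 = 5·6 = 30.
  j = 2: C(5,2)·(6)^2 = 10·36 = 360.
  V_q(n, t) = 1 + 30 + 360 = 391.
Step 2: q^n = 7^5 = 16807.
Step 3: Hamming bound ⌊q^n / V_q(n,t)⌋ = ⌊16807/391⌋ = 42.
Step 4: Compare |C| = 20 to 42: satisfied.
The claimed |C| lies below the Hamming bound.


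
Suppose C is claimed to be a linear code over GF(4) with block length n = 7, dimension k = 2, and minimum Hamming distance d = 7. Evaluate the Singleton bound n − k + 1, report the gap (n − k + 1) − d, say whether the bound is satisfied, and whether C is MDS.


Singleton RHS = n − k + 1 = 6, slack = -1, bound violated (no such code; not MDS).

Singleton bound: d ≤ n − k + 1.
Here n = 7, k = 2, so n − k + 1 = 6.
Given d = 7, check d ≤ 6: NO.
Slack = (n − k + 1) − d = -1.
The slack is negative: d = 7 exceeds n − k + 1 = 6 by 1, so the Singleton bound is violated and no linear [7, 2, 7]_4 code can exist. In particular it is not MDS (MDS requires d = n − k + 1 exactly).
Description: the claimed parameters are [7, 2, 7]_4; such a code would be impossible (violates the Singleton bound).


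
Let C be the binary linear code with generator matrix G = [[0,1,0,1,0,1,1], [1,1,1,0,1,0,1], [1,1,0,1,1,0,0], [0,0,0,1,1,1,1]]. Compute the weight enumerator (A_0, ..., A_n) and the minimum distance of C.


Weight distribution: A_0 = 1, A_2 = 2, A_3 = 4, A_4 = 5, A_5 = 4. Minimum distance d = 2.

Enumerate all 2^4 = 16 messages m ∈ F_2^4.
For each, compute codeword c = mG in F_2^7, then tally its weight.
  m = 0000 → c = 0000000, weight = 0.
  m = 1000 → c = 0101011, weight = 4.
  m = 0100 → c = 1110101, weight = 5.
  m = 1100 → c = 1011110, weight = 5.
  m = 0010 → c = 1101100, weight = 4.
  m = 1010 → c = 1000111, weight = 4.
  m = 0110 → c = 0011001, weight = 3.
  m = 1110 → c = 0110010, weight = 3.
  m = 0001 → c = 0001111, weight = 4.
  m = 1001 → c = 0100100, weight = 2.
  m = 0101 → c = 1111010, weight = 5.
  m = 1101 → c = 1010001, weight = 3.
  m = 0011 → c = 1100011, weight = 4.
  m = 1011 → c = 1001000, weight = 2.
  m = 0111 → c = 0010110, weight = 3.
  m = 1111 → c = 0111101, weight = 5.
Tally weights:
  weight 0: 1 codewords.
  weight 2: 2 codewords.
  weight 3: 4 codewords.
  weight 4: 5 codewords.
  weight 5: 4 codewords.
Minimum distance d = smallest w > 0 with A_w > 0 = 2.
Sanity: Σ A_w = 16 = 2^4 = 16 ✓.


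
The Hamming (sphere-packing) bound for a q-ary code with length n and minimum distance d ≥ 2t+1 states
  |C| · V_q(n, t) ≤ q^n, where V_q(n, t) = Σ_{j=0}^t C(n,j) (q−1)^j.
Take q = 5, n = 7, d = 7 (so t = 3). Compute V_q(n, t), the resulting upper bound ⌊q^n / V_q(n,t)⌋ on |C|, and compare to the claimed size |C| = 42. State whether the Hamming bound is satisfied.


V_q(n, t) = 2605, q^n = 78125, Hamming bound = 29, |C| = 42 > bound (violated).

Step 1: Compute V_q(n, t) = Σ_{j=0}^3 C(n, j) (q−1)^j.
  j = 0: C(7,0)·(4)^0 = 1·1 = 1.
  j = 1: C(7,1)·(4)^1 = 7·4 = 28.
  j = 2: C(7,2)·(4)^2 = 21·16 = 336.
  j = 3: C(7,3)·(4)^3 = 35·64 = 2240.
  V_q(n, t) = 1 + 28 + 336 + 2240 = 2605.
Step 2: q^n = 5^7 = 78125.
Step 3: Hamming bound ⌊q^n / V_q(n,t)⌋ = ⌊78125/2605⌋ = 29.
Step 4: Compare |C| = 42 to 29: violated.
The claimed |C| lies above the Hamming bound, so no 5-ary code of length 7 with d ≥ 7 can have 42 codewords.


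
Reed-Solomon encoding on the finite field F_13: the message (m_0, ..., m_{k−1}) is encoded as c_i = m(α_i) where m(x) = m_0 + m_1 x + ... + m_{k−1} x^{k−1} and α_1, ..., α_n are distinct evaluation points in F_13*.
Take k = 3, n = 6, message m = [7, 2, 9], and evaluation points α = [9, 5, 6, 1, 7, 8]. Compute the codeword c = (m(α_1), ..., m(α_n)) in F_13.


c = [0, 8, 5, 5, 7, 1]

Message polynomial: m(x) = 7 + 2·x + 9·x^2 (mod 13).
For each evaluation point α_i, compute m(α_i) mod 13:
  α_1 = 9: Horner steps 9 → 5 → 0, so m(9) = 0.
  α_2 = 5: Horner steps 9 → 8 → 8, so m(5) = 8.
  α_3 = 6: Horner steps 9 → 4 → 5, so m(6) = 5.
  α_4 = 1: Horner steps 9 → 11 → 5, so m(1) = 5.
  α_5 = 7: Horner steps 9 → 0 → 7, so m(7) = 7.
  α_6 = 8: Horner steps 9 → 9 → 1, so m(8) = 1.
Codeword c = [0, 8, 5, 5, 7, 1] ∈ F_13^6.


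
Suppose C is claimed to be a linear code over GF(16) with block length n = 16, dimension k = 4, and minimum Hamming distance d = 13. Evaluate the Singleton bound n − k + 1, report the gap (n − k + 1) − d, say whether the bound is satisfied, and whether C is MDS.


Singleton RHS = n − k + 1 = 13, slack = 0, bound satisfied, MDS.

Singleton bound: d ≤ n − k + 1.
Here n = 16, k = 4, so n − k + 1 = 13.
Given d = 13, check d ≤ 13: YES.
Slack = (n − k + 1) − d = 0.
The code is MDS (slack = 0).
Description: the claimed parameters are [16, 4, 13]_16; such a code would be MDS (meets Singleton bound).


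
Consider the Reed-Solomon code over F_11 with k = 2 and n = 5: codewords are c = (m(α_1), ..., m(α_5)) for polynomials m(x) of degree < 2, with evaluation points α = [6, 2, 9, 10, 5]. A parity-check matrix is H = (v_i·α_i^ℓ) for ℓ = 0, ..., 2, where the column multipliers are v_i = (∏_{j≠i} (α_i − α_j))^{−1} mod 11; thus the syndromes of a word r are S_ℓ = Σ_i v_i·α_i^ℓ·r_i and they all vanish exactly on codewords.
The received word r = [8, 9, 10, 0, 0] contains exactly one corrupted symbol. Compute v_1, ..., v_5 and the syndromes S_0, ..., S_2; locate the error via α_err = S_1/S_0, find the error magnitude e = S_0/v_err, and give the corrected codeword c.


S = (8, 3, 8), error at position 4, error magnitude e = 4, c = [8, 9, 10, 7, 0].

Step 1: column multipliers v_i = (∏_{j≠i}(α_i − α_j))^{−1} mod 11.
  i = 1 (α = 6): (6−2)(6−9)(6−10)(6−5) = 4·(−3)·(−4)·1 = 48 ≡ 4, so v_1 = 4^{−1} = 3 (mod 11).
  i = 2 (α = 2): (2−6)(2−9)(2−10)(2−5) = (−4)·(−7)·(−8)·(−3) = 672 ≡ 1, so v_2 = 1^{−1} = 1 (mod 11).
  i = 3 (α = 9): (9−6)(9−2)(9−10)(9−5) = 3·7·(−1)·4 = −84 ≡ 4, so v_3 = 4^{−1} = 3 (mod 11).
  i = 4 (α = 10): (10−6)(10−2)(10−9)(10−5) = 4·8·1·5 = 160 ≡ 6, so v_4 = 6^{−1} = 2 (mod 11).
  i = 5 (α = 5): (5−6)(5−2)(5−9)(5−10) = (−1)·3·(−4)·(−5) = −60 ≡ 6, so v_5 = 6^{−1} = 2 (mod 11).
  v = [3, 1, 3, 2, 2].
Step 2: syndromes of r = [8, 9, 10, 0, 0] (all sums mod 11).
  S_0 = Σ v_i r_i = 3·8 + 1·9 + 3·10 + 2·0 + 2·0 = 63 ≡ 8.
  S_1 = Σ v_i α_i r_i = 3·6·8 + 1·2·9 + 3·9·10 + 2·10·0 + 2·5·0 = 432 ≡ 3.
  α_i^2 mod 11 = [3, 4, 4, 1, 3].
  S_2 = Σ v_i α_i^2 r_i = 3·3·8 + 1·4·9 + 3·4·10 + 2·1·0 + 2·3·0 = 228 ≡ 8.
  S = (8, 3, 8) ≠ 0, so r is not a codeword (an error is present).
Step 3: locate the error. For a single error e at position i, S_ℓ = v_i·e·α_i^ℓ, so α_err = S_1/S_0.
  S_0^{−1} = 8^{−1} = 7 (mod 11), so α_err = 3·7 = 21 ≡ 10 = α_4. Error position i = 4.
  Consistency check: S_2/S_1 = 8·4 = 32 ≡ 10 = α_err ✓ (single-error assumption holds).
Step 4: error magnitude e = S_0/v_4 = S_0·∏_{j≠4}(α_4 − α_j) = 8·6 = 48 ≡ 4 (mod 11).
Step 5: correct position 4: c_4 = r_4 − e = 0 − 4 ≡ 7 (mod 11). Hence c = [8, 9, 10, 7, 0].
  Check: interpolating c through the α_i gives m(x) = 4 + 8·x (degree < 2) with m(α_i) = c_i for every i, so c is indeed a codeword.


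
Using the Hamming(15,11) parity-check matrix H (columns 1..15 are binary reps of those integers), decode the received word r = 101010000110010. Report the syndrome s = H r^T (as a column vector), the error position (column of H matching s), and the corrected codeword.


s = (1, 0, 0, 0)^T, error position = 8, corrected codeword c = 101010010110010

Compute s = H r^T mod 2 one row at a time:
  s_1 = 0 + 0 + 1 + 1 + 0 + 0 + 1 + 0 = 3 ≡ 1 (mod 2).
  s_2 = 0 + 1 + 0 + 0 + 0 + 0 + 1 + 0 = 2 ≡ 0 (mod 2).
  s_3 = 0 + 1 + 0 + 0 + 1 + 1 + 1 + 0 = 4 ≡ 0 (mod 2).
  s_4 = 1 + 1 + 1 + 0 + 0 + 1 + 0 + 0 = 4 ≡ 0 (mod 2).
s = (1, 0, 0, 0)^T — this equals column 8 of H (binary 1000), so error is at position 8.
Correct: flip bit 8 of r = 101010000110010 to get c = 101010010110010.


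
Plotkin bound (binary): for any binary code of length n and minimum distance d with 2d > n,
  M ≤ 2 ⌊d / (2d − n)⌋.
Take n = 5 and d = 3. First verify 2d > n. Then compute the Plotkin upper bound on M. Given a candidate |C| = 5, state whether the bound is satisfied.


Plotkin bound M ≤ 6; given |C| = 5 ≤ bound (satisfied).

Check applicability: 2d = 6, n = 5.
2d − n = 1 > 0, so Plotkin applies.
Compute d/(2d−n) = 3/1 ≈ 3.0000.
⌊d/(2d−n)⌋ = 3.
Plotkin bound: M ≤ 2·3 = 6.
Given |C| = 5, check: satisfied.
This |C| is below the Plotkin bound.


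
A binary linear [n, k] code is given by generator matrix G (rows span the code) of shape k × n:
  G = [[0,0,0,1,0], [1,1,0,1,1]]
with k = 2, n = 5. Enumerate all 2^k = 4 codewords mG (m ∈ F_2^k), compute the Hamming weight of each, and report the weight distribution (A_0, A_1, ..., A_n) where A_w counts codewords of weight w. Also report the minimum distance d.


Weight distribution: A_0 = 1, A_1 = 1, A_3 = 1, A_4 = 1. Minimum distance d = 1.

Enumerate all 2^2 = 4 messages m ∈ F_2^2.
For each, compute codeword c = mG in F_2^5, then tally its weight.
  m = 00 → c = 00000, weight = 0.
  m = 10 → c = 00010, weight = 1.
  m = 01 → c = 11011, weight = 4.
  m = 11 → c = 11001, weight = 3.
Tally weights:
  weight 0: 1 codewords.
  weight 1: 1 codewords.
  weight 3: 1 codewords.
  weight 4: 1 codewords.
Minimum distance d = smallest w > 0 with A_w > 0 = 1.
Sanity: Σ A_w = 4 = 2^2 = 4 ✓.


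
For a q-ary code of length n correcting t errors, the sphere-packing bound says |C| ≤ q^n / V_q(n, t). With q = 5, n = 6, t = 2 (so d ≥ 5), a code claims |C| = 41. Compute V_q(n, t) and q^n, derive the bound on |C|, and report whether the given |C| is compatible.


V_q(n, t) = 265, q^n = 15625, Hamming bound = 58, |C| = 41 ≤ bound (satisfied).

Step 1: Compute V_q(n, t) = Σ_{j=0}^2 C(n, j) (q−1)^j.
  j = 0: C(6,0)·(4)^0 = 1·1 = 1.
  j = 1: C(6,1)·(4)^1 = 6·4 = 24.
  j = 2: C(6,2)·(4)^2 = 15·16 = 240.
  V_q(n, t) = 1 + 24 + 240 = 265.
Step 2: q^n = 5^6 = 15625.
Step 3: Hamming bound ⌊q^n / V_q(n,t)⌋ = ⌊15625/265⌋ = 58.
Step 4: Compare |C| = 41 to 58: satisfied.
The claimed |C| lies below the Hamming bound.


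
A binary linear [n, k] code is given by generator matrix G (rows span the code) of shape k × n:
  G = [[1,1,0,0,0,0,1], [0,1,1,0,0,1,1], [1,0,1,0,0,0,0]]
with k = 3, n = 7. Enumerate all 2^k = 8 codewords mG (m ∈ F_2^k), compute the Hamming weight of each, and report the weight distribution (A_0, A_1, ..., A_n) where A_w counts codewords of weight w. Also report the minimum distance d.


Weight distribution: A_0 = 1, A_1 = 1, A_2 = 1, A_3 = 3, A_4 = 2. Minimum distance d = 1.

Enumerate all 2^3 = 8 messages m ∈ F_2^3.
For each, compute codeword c = mG in F_2^7, then tally its weight.
  m = 000 → c = 0000000, weight = 0.
  m = 100 → c = 1100001, weight = 3.
  m = 010 → c = 0110011, weight = 4.
  m = 110 → c = 1010010, weight = 3.
  m = 001 → c = 1010000, weight = 2.
  m = 101 → c = 0110001, weight = 3.
  m = 011 → c = 1100011, weight = 4.
  m = 111 → c = 0000010, weight = 1.
Tally weights:
  weight 0: 1 codewords.
  weight 1: 1 codewords.
  weight 2: 1 codewords.
  weight 3: 3 codewords.
  weight 4: 2 codewords.
Minimum distance d = smallest w > 0 with A_w > 0 = 1.
Sanity: Σ A_w = 8 = 2^3 = 8 ✓.


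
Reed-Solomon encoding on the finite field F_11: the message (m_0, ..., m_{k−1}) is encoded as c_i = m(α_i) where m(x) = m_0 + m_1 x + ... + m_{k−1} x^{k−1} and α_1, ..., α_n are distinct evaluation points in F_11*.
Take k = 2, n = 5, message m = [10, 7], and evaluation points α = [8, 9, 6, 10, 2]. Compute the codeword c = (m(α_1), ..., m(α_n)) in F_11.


c = [0, 7, 8, 3, 2]

Message polynomial: m(x) = 10 + 7·x (mod 11).
For each evaluation point α_i, compute m(α_i) mod 11:
  α_1 = 8: Horner steps 7 → 0, so m(8) = 0.
  α_2 = 9: Horner steps 7 → 7, so m(9) = 7.
  α_3 = 6: Horner steps 7 → 8, so m(6) = 8.
  α_4 = 10: Horner steps 7 → 3, so m(10) = 3.
  α_5 = 2: Horner steps 7 → 2, so m(2) = 2.
Codeword c = [0, 7, 8, 3, 2] ∈ F_11^5.


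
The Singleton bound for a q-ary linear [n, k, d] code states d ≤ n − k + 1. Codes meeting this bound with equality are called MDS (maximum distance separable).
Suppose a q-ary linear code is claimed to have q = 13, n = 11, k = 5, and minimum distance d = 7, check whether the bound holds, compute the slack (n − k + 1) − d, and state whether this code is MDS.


Singleton RHS = n − k + 1 = 7, slack = 0, bound satisfied, MDS.

Singleton bound: d ≤ n − k + 1.
Here n = 11, k = 5, so n − k + 1 = 7.
Given d = 7, check d ≤ 7: YES.
Slack = (n − k + 1) − d = 0.
The code is MDS (slack = 0).
Description: the claimed parameters are [11, 5, 7]_13; such a code would be MDS (meets Singleton bound).


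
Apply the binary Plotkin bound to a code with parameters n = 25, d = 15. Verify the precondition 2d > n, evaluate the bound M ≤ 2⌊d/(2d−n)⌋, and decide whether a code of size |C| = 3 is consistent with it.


Plotkin bound M ≤ 6; given |C| = 3 ≤ bound (satisfied).

Check applicability: 2d = 30, n = 25.
2d − n = 5 > 0, so Plotkin applies.
Compute d/(2d−n) = 15/5 ≈ 3.0000.
⌊d/(2d−n)⌋ = 3.
Plotkin bound: M ≤ 2·3 = 6.
Given |C| = 3, check: satisfied.
This |C| is below the Plotkin bound.


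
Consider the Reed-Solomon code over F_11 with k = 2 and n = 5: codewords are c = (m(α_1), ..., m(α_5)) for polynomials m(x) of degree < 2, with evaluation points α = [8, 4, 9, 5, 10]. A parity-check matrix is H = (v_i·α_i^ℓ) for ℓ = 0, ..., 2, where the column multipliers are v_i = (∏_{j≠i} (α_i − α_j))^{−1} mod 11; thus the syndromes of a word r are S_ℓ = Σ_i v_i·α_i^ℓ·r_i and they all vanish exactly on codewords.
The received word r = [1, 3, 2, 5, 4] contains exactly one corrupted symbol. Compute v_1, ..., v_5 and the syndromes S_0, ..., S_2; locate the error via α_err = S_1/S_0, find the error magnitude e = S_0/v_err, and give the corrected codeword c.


S = (6, 4, 10), error at position 1, error magnitude e = 1, c = [0, 3, 2, 5, 4].

Step 1: column multipliers v_i = (∏_{j≠i}(α_i − α_j))^{−1} mod 11.
  i = 1 (α = 8): (8−4)(8−9)(8−5)(8−10) = 4·(−1)·3·(−2) = 24 ≡ 2, so v_1 = 2^{−1} = 6 (mod 11).
  i = 2 (α = 4): (4−8)(4−9)(4−5)(4−10) = (−4)·(−5)·(−1)·(−6) = 120 ≡ 10, so v_2 = 10^{−1} = 10 (mod 11).
  i = 3 (α = 9): (9−8)(9−4)(9−5)(9−10) = 1·5·4·(−1) = −20 ≡ 2, so v_3 = 2^{−1} = 6 (mod 11).
  i = 4 (α = 5): (5−8)(5−4)(5−9)(5−10) = (−3)·1·(−4)·(−5) = −60 ≡ 6, so v_4 = 6^{−1} = 2 (mod 11).
  i = 5 (α = 10): (10−8)(10−4)(10−9)(10−5) = 2·6·1·5 = 60 ≡ 5, so v_5 = 5^{−1} = 9 (mod 11).
  v = [6, 10, 6, 2, 9].
Step 2: syndromes of r = [1, 3, 2, 5, 4] (all sums mod 11).
  S_0 = Σ v_i r_i = 6·1 + 10·3 + 6·2 + 2·5 + 9·4 = 94 ≡ 6.
  S_1 = Σ v_i α_i r_i = 6·8·1 + 10·4·3 + 6·9·2 + 2·5·5 + 9·10·4 = 686 ≡ 4.
  α_i^2 mod 11 = [9, 5, 4, 3, 1].
  S_2 = Σ v_i α_i^2 r_i = 6·9·1 + 10·5·3 + 6·4·2 + 2·3·5 + 9·1·4 = 318 ≡ 10.
  S = (6, 4, 10) ≠ 0, so r is not a codeword (an error is present).
Step 3: locate the error. For a single error e at position i, S_ℓ = v_i·e·α_i^ℓ, so α_err = S_1/S_0.
  S_0^{−1} = 6^{−1} = 2 (mod 11), so α_err = 4·2 = 8 ≡ 8 = α_1. Error position i = 1.
  Consistency check: S_2/S_1 = 10·3 = 30 ≡ 8 = α_err ✓ (single-error assumption holds).
Step 4: error magnitude e = S_0/v_1 = S_0·∏_{j≠1}(α_1 − α_j) = 6·2 = 12 ≡ 1 (mod 11).
Step 5: correct position 1: c_1 = r_1 − e = 1 − 1 ≡ 0 (mod 11). Hence c = [0, 3, 2, 5, 4].
  Check: interpolating c through the α_i gives m(x) = 6 + 2·x (degree < 2) with m(α_i) = c_i for every i, so c is indeed a codeword.
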